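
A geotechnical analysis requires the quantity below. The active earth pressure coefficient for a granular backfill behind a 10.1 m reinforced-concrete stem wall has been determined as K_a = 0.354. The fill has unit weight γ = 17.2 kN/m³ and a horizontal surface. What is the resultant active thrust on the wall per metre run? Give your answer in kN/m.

311 kN/m

P = ½ K_a γ H² = 0.5 × 0.354 × 17.2 × 10.1² = 310.6 kN/m.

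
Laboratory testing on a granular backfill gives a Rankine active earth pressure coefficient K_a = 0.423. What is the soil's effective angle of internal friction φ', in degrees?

23.9°

K_a = tan²(45° − φ/2) ⇒ 45° − φ/2 = arctan(√0.423) = 33.04°.
φ = 2(45° − 33.04°) = 23.92°.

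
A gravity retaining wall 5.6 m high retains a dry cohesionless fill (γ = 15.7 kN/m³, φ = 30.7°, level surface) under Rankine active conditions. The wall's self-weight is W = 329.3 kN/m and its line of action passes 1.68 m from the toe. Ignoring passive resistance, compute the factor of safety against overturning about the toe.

K_a = tan²(45° − 30.7°/2) = 0.3240.
P_a = ½K_aγH² = 0.5×0.3240×15.7×5.6² = 79.77 kN/m, acting at H/3 = 1.867 m above the base.
Overturning moment M_o = P_a × H/3 = 79.77 × 1.867 = 148.9.
Resisting moment M_r = W × 1.68 = 329.3 × 1.68 = 553.2.
FS_overturning = M_r/M_o = 553.2/148.9 = 3.715.

3.72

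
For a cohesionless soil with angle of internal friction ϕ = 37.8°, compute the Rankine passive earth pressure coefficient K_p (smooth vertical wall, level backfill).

4.17

K_p = (1 + sin φ)/(1 − sin φ) = tan²(45° + 37.8°/2) = 4.167.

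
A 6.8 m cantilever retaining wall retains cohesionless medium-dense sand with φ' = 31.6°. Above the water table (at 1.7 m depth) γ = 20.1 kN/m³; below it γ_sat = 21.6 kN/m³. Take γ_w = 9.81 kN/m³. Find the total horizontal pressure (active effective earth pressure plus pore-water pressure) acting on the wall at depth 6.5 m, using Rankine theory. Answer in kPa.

75.4 kPa

K_a = (1 − sin φ)/(1 + sin φ) = 0.3123.
γ' = 21.6 − 9.81 = 11.79 kN/m³.
Effective vertical stress at 6.5 m: σ'_v = 20.1×1.7 + 11.79×4.80 = 90.76 kPa.
σ'_h = K_a σ'_v = 0.3123 × 90.76 = 28.35 kPa; u = γ_w × 4.80 = 47.09 kPa.
Total σ_h = 28.35 + 47.09 = 75.44 kPa.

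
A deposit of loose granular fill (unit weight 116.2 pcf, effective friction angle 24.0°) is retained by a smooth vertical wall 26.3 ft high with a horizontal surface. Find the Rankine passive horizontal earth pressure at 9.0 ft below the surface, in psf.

2480 psf

K_p = (1 + sin φ)/(1 − sin φ) = 2.371.
σ_h = K_p γ z = 2.371 × 116.2 × 9.0 = 2480 psf.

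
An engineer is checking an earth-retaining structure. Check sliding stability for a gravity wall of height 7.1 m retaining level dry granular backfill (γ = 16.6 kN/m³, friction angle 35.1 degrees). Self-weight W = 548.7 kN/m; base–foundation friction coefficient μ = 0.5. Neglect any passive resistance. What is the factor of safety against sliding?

K_a = tan²(45° − 35.1°/2) = 0.2698.
P_a = ½K_aγH² = 0.5×0.2698×16.6×7.1² = 112.9 kN/m, acting at H/3 = 2.367 m above the base.
FS_sliding = μW / P_a = 0.5×548.7 / 112.9 = 2.430.

2.43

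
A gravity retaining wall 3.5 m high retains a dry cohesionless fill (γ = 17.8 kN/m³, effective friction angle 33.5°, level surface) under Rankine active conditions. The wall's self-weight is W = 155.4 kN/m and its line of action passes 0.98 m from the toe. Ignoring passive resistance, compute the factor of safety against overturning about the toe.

K_a = tan²(45° − 33.5°/2) = 0.2887.
P_a = ½K_aγH² = 0.5×0.2887×17.8×3.5² = 31.48 kN/m, acting at H/3 = 1.167 m above the base.
Overturning moment M_o = P_a × H/3 = 31.48 × 1.167 = 36.72.
Resisting moment M_r = W × 0.98 = 155.4 × 0.98 = 152.3.
FS_overturning = M_r/M_o = 152.3/36.72 = 4.147.

4.15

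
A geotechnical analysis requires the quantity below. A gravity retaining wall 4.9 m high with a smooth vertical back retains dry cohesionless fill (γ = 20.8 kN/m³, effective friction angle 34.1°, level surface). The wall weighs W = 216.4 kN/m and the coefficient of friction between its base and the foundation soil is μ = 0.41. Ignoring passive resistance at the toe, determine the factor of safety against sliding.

1.26

K_a = tan²(45° − 34.1°/2) = 0.2815.
P_a = ½K_aγH² = 0.5×0.2815×20.8×4.9² = 70.30 kN/m, acting at H/3 = 1.633 m above the base.
FS_sliding = μW / P_a = 0.41×216.4 / 70.30 = 1.262.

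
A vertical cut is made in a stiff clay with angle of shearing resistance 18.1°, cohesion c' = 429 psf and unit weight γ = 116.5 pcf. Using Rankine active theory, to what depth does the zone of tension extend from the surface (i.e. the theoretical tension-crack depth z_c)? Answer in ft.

K_a = tan²(45° − 18.1°/2) = 0.5259; √K_a = 0.7252.
The active pressure is zero where K_a γ z = 2c√K_a, so z_c = 2c/(γ√K_a) = 2×429/(116.5×0.7252) = 10.16 ft.

10.2 ft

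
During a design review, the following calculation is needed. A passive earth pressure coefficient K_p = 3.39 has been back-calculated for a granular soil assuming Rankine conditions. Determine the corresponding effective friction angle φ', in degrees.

K_p = (1+sin φ)/(1−sin φ) ⇒ sin φ = (K_p − 1)/(K_p + 1) = 0.5444.
φ = arcsin(0.5444) = 32.98°.

33.0°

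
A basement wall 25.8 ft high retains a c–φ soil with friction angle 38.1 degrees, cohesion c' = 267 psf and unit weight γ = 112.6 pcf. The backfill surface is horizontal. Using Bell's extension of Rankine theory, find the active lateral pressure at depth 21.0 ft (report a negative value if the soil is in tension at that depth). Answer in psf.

K_a = (1 − sin φ)/(1 + sin φ) = 0.2368.
σ_a = K_a γ z − 2c√K_a = 0.2368×112.6×21.0 − 2×267×0.4867 = 300.1 psf.

300 psf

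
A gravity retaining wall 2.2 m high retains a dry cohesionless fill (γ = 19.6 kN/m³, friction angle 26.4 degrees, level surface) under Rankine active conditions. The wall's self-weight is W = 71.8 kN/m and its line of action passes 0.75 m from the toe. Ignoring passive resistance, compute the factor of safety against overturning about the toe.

4.03

K_a = tan²(45° − 26.4°/2) = 0.3844.
P_a = ½K_aγH² = 0.5×0.3844×19.6×2.2² = 18.23 kN/m, acting at H/3 = 0.7333 m above the base.
Overturning moment M_o = P_a × H/3 = 18.23 × 0.7333 = 13.37.
Resisting moment M_r = W × 0.75 = 71.8 × 0.75 = 53.85.
FS_overturning = M_r/M_o = 53.85/13.37 = 4.027.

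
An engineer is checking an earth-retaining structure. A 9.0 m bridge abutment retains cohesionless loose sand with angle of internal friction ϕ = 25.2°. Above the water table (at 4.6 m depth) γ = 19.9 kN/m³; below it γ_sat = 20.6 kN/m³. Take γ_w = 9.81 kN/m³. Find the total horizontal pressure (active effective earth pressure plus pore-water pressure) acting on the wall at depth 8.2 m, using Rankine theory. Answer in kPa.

87.8 kPa

K_a = (1 − sin φ)/(1 + sin φ) = 0.4027.
γ' = 20.6 − 9.81 = 10.79 kN/m³.
Effective vertical stress at 8.2 m: σ'_v = 19.9×4.6 + 10.79×3.60 = 130.4 kPa.
σ'_h = K_a σ'_v = 0.4027 × 130.4 = 52.51 kPa; u = γ_w × 3.60 = 35.32 kPa.
Total σ_h = 52.51 + 35.32 = 87.83 kPa.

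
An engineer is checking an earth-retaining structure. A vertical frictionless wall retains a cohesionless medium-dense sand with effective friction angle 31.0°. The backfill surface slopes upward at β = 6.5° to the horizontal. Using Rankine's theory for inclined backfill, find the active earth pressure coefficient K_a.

0.326

K_a = cos β · (cos β − √(cos²β − cos²φ)) / (cos β + √(cos²β − cos²φ)).
cos β = 0.9936, cos φ = 0.8572, √(cos²β − cos²φ) = 0.5024.
K_a = 0.9936 × (0.9936 − 0.5024)/(0.9936 + 0.5024) = 0.3262.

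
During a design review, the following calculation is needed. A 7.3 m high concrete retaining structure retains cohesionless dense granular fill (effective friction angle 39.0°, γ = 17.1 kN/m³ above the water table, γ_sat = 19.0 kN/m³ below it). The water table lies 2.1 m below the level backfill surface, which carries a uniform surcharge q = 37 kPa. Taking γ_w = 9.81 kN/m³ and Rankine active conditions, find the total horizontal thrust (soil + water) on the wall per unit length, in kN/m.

273 kN/m

K_a = tan²(45° − φ/2) = 0.2275.
γ' = 19.0 − 9.81 = 9.190 kN/m³. h₂ = H − d_w = 5.2 m.
σ'_h: at surface K_a·q = 8.418; at WT K_a(q+γd_w) = 16.59; at base K_a(q+γd_w+γ'h₂) = 27.46 kPa.
P₁ = ½(8.418+16.59)×2.1 = 26.26; P₂ = ½(16.59+27.46)×5.2 = 114.5; P_w = ½γ_w h₂² = 132.6.
Total = 26.26+114.5+132.6 = 273.4 kN/m.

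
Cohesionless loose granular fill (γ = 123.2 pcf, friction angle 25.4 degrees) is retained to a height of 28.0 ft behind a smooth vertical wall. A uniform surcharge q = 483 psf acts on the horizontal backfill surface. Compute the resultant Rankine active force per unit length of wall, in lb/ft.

K_a = tan²(45° − φ/2) = 0.3996.
Soil triangle: ½ K_a γ H² = 0.5×0.3996×123.2×28.0² = 19300 lb/ft.
Surcharge rectangle: K_a q H = 0.3996×483×28.0 = 5405 lb/ft.
Total = 19300 + 5405 = 24710 lb/ft.

24700 lb/ft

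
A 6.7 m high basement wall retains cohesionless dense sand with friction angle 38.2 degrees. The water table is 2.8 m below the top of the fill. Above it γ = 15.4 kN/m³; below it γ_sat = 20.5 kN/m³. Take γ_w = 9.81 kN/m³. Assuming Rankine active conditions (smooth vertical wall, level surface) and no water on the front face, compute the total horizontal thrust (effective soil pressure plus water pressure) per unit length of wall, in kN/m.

148 kN/m

K_a = tan²(45° − φ/2) = 0.2358.
γ' = 20.5 − 9.81 = 10.69 kN/m³. Depth below WT = 3.9 m.
σ'_h at WT = K_a γ d_w = 10.17 kPa; at base = 10.17 + K_a γ' × 3.9 = 20.00 kPa.
P₁ (0–2.8 m) = ½×10.17×2.8 = 14.23. P₂ (2.8–6.7 m) = ½(10.17+20.00)×3.9 = 58.82.
P_w = ½ γ_w h₂² = 0.5×9.81×3.9² = 74.61. Total = 14.23+58.82+74.61 = 147.7 kN/m.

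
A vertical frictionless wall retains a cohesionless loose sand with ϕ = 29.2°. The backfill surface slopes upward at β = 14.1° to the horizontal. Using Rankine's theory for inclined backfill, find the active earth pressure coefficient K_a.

0.381

K_a = cos β · (cos β − √(cos²β − cos²φ)) / (cos β + √(cos²β − cos²φ)).
cos β = 0.9699, cos φ = 0.8729, √(cos²β − cos²φ) = 0.4227.
K_a = 0.9699 × (0.9699 − 0.4227)/(0.9699 + 0.4227) = 0.3811.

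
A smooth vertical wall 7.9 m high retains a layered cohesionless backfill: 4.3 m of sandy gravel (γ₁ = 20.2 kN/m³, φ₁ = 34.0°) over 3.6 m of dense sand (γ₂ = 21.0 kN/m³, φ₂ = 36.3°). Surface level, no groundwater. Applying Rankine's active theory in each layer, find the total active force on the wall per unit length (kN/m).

K_a1 = tan²(45°−34.0°/2) = 0.2827; K_a2 = tan²(45°−36.3°/2) = 0.2563.
Layer 1: σ at base = K_a1 γ₁ h₁ = 24.56 kPa; P₁ = ½×24.56×4.3 = 52.80.
Layer 2: σ_v at top = γ₁h₁ = 86.86; σ_h top = K_a2×86.86 = 22.26; σ_h base = K_a2×(86.86+21.0×3.6) = 41.63.
P₂ = ½(22.26+41.63)×3.6 = 115.0. Total P_a = 52.80+115.0 = 167.8 kN/m.

168 kN/m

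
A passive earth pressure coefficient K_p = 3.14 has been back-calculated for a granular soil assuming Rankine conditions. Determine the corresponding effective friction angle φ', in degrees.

31.1°

K_p = (1+sin φ)/(1−sin φ) ⇒ sin φ = (K_p − 1)/(K_p + 1) = 0.5169.
φ = arcsin(0.5169) = 31.13°.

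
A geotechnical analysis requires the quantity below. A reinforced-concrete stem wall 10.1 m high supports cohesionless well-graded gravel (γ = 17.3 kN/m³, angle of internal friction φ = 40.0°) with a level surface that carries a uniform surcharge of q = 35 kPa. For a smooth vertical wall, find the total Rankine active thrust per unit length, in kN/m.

269 kN/m

K_a = tan²(45° − φ/2) = 0.2174.
Soil triangle: ½ K_a γ H² = 0.5×0.2174×17.3×10.1² = 191.9 kN/m.
Surcharge rectangle: K_a q H = 0.2174×35×10.1 = 76.87 kN/m.
Total = 191.9 + 76.87 = 268.7 kN/m.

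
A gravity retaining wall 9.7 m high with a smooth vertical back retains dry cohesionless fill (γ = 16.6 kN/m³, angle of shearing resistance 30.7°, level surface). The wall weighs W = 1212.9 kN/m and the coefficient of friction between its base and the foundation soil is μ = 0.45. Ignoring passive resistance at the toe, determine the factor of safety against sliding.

K_a = tan²(45° − 30.7°/2) = 0.3240.
P_a = ½K_aγH² = 0.5×0.3240×16.6×9.7² = 253.0 kN/m, acting at H/3 = 3.233 m above the base.
FS_sliding = μW / P_a = 0.45×1212.9 / 253.0 = 2.157.

2.16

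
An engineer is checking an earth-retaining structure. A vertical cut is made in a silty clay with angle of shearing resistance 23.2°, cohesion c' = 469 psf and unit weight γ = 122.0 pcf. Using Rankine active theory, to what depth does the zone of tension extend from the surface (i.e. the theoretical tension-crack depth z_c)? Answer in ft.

K_a = tan²(45° − 23.2°/2) = 0.4348; √K_a = 0.6594.
The active pressure is zero where K_a γ z = 2c√K_a, so z_c = 2c/(γ√K_a) = 2×469/(122.0×0.6594) = 11.66 ft.

11.7 ft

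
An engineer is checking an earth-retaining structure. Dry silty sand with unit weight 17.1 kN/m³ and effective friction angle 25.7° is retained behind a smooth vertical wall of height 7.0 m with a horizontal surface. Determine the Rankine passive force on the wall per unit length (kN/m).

1060 kN/m

K_p = tan²(45° + φ/2) = 2.531.
P_p = ½ K_p γ H² = 0.5 × 2.531 × 17.1 × 7.0² = 1061 kN/m.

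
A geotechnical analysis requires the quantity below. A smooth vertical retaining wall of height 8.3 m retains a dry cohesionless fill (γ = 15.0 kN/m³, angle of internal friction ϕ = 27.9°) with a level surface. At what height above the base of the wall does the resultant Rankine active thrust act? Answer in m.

K_a = 0.3625.
The pressure distribution is triangular, so the resultant acts at H/3 above the base = 8.3/3 = 2.767 m.

2.77 m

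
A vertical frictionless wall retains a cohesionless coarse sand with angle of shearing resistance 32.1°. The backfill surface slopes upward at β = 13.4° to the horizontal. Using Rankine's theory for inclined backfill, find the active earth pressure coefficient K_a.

0.332

K_a = cos β · (cos β − √(cos²β − cos²φ)) / (cos β + √(cos²β − cos²φ)).
cos β = 0.9728, cos φ = 0.8471, √(cos²β − cos²φ) = 0.4782.
K_a = 0.9728 × (0.9728 − 0.4782)/(0.9728 + 0.4782) = 0.3316.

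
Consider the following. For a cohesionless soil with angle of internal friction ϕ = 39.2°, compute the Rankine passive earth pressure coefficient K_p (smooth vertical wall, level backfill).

4.44

K_p = (1 + sin φ)/(1 − sin φ) = tan²(45° + 39.2°/2) = 4.435.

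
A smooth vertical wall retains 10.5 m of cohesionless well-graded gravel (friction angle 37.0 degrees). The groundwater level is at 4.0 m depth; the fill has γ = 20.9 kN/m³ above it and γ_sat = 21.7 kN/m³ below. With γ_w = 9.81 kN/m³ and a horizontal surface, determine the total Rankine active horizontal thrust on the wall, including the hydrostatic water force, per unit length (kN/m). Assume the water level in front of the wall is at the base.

446 kN/m

K_a = tan²(45° − φ/2) = 0.2486.
γ' = 21.7 − 9.81 = 11.89 kN/m³. Depth below WT = 6.5 m.
σ'_h at WT = K_a γ d_w = 20.78 kPa; at base = 20.78 + K_a γ' × 6.5 = 39.99 kPa.
P₁ (0–4.0 m) = ½×20.78×4.0 = 41.56. P₂ (4.0–10.5 m) = ½(20.78+39.99)×6.5 = 197.5.
P_w = ½ γ_w h₂² = 0.5×9.81×6.5² = 207.2. Total = 41.56+197.5+207.2 = 446.3 kN/m.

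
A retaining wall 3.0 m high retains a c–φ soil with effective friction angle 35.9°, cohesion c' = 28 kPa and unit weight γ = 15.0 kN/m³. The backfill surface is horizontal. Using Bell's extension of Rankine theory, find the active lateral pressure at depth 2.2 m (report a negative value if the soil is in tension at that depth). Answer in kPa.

K_a = (1 − sin φ)/(1 + sin φ) = 0.2607.
σ_a = K_a γ z − 2c√K_a = 0.2607×15.0×2.2 − 2×28×0.5106 = -19.99 kPa.

-20.0 kPa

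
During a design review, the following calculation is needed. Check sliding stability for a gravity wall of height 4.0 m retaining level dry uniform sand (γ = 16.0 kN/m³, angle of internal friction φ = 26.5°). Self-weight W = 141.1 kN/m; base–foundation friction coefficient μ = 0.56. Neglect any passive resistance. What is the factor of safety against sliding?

1.61

K_a = tan²(45° − 26.5°/2) = 0.3829.
P_a = ½K_aγH² = 0.5×0.3829×16.0×4.0² = 49.02 kN/m, acting at H/3 = 1.333 m above the base.
FS_sliding = μW / P_a = 0.56×141.1 / 49.02 = 1.612.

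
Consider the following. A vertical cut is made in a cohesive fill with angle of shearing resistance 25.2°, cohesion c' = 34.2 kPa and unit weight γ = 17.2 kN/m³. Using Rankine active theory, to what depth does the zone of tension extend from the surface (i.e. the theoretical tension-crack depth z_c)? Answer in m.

6.27 m

K_a = tan²(45° − 25.2°/2) = 0.4027; √K_a = 0.6346.
The active pressure is zero where K_a γ z = 2c√K_a, so z_c = 2c/(γ√K_a) = 2×34.2/(17.2×0.6346) = 6.266 m.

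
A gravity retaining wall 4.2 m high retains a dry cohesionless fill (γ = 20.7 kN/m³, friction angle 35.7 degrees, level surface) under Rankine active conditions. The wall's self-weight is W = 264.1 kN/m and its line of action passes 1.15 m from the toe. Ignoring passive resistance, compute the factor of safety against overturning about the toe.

K_a = tan²(45° − 35.7°/2) = 0.2630.
P_a = ½K_aγH² = 0.5×0.2630×20.7×4.2² = 48.02 kN/m, acting at H/3 = 1.400 m above the base.
Overturning moment M_o = P_a × H/3 = 48.02 × 1.400 = 67.22.
Resisting moment M_r = W × 1.15 = 264.1 × 1.15 = 303.7.
FS_overturning = M_r/M_o = 303.7/67.22 = 4.518.

4.52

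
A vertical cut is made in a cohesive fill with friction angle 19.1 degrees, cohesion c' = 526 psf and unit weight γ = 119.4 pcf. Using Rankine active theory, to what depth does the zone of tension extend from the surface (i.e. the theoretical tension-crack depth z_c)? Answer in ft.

K_a = tan²(45° − 19.1°/2) = 0.5069; √K_a = 0.7120.
The active pressure is zero where K_a γ z = 2c√K_a, so z_c = 2c/(γ√K_a) = 2×526/(119.4×0.7120) = 12.38 ft.

12.4 ft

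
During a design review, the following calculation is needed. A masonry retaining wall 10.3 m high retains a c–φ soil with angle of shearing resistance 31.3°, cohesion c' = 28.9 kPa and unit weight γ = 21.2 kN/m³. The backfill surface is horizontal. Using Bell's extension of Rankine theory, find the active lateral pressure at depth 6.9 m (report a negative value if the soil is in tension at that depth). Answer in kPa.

13.8 kPa

K_a = (1 − sin φ)/(1 + sin φ) = 0.3162.
σ_a = K_a γ z − 2c√K_a = 0.3162×21.2×6.9 − 2×28.9×0.5623 = 13.75 kPa.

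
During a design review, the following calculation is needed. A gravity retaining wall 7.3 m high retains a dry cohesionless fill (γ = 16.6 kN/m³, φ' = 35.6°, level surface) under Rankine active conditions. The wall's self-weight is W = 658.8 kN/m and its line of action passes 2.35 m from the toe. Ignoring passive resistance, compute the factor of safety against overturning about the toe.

K_a = tan²(45° − 35.6°/2) = 0.2641.
P_a = ½K_aγH² = 0.5×0.2641×16.6×7.3² = 116.8 kN/m, acting at H/3 = 2.433 m above the base.
Overturning moment M_o = P_a × H/3 = 116.8 × 2.433 = 284.3.
Resisting moment M_r = W × 2.35 = 658.8 × 2.35 = 1548.
FS_overturning = M_r/M_o = 1548/284.3 = 5.446.

5.45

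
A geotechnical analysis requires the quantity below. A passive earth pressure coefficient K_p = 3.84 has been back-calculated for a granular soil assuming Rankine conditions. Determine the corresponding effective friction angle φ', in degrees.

35.9°

K_p = (1+sin φ)/(1−sin φ) ⇒ sin φ = (K_p − 1)/(K_p + 1) = 0.5868.
φ = arcsin(0.5868) = 35.93°.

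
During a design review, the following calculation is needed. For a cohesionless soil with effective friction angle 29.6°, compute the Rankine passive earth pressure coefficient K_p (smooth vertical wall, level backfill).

K_p = (1 + sin φ)/(1 − sin φ) = tan²(45° + 29.6°/2) = 2.952.

2.95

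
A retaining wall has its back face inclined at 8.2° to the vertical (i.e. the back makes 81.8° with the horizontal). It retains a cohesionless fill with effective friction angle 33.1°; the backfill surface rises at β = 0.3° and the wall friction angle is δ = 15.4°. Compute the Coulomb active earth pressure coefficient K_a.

0.329

K_a = sin²(α+φ) / [sin²α · sin(α−δ) · (1 + √{sin(φ+δ)sin(φ−β) / (sin(α−δ)sin(α+β))})²].
With α = 81.8°, φ = 33.1°, δ = 15.4°, β = 0.3°: K_a = 0.3292.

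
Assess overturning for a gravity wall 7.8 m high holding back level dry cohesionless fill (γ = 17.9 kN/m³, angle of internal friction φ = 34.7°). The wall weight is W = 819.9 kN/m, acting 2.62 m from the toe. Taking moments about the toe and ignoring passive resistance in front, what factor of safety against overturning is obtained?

5.53

K_a = tan²(45° − 34.7°/2) = 0.2745.
P_a = ½K_aγH² = 0.5×0.2745×17.9×7.8² = 149.5 kN/m, acting at H/3 = 2.600 m above the base.
Overturning moment M_o = P_a × H/3 = 149.5 × 2.600 = 388.6.
Resisting moment M_r = W × 2.62 = 819.9 × 2.62 = 2148.
FS_overturning = M_r/M_o = 2148/388.6 = 5.528.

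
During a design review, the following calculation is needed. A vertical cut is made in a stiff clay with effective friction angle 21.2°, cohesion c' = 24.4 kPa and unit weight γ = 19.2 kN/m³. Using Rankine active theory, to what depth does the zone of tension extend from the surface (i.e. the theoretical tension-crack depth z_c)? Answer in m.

3.71 m

K_a = tan²(45° − 21.2°/2) = 0.4688; √K_a = 0.6847.
The active pressure is zero where K_a γ z = 2c√K_a, so z_c = 2c/(γ√K_a) = 2×24.4/(19.2×0.6847) = 3.712 m.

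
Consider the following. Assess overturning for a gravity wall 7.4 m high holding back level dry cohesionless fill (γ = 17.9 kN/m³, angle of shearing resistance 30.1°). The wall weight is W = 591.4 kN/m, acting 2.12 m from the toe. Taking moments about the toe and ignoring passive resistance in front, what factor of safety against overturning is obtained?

K_a = tan²(45° − 30.1°/2) = 0.3320.
P_a = ½K_aγH² = 0.5×0.3320×17.9×7.4² = 162.7 kN/m, acting at H/3 = 2.467 m above the base.
Overturning moment M_o = P_a × H/3 = 162.7 × 2.467 = 401.4.
Resisting moment M_r = W × 2.12 = 591.4 × 2.12 = 1254.
FS_overturning = M_r/M_o = 1254/401.4 = 3.124.

3.12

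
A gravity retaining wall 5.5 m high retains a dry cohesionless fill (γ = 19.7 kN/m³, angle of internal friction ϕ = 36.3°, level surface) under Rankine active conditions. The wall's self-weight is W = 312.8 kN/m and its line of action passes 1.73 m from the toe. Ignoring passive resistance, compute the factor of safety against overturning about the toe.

3.87

K_a = tan²(45° − 36.3°/2) = 0.2563.
P_a = ½K_aγH² = 0.5×0.2563×19.7×5.5² = 76.36 kN/m, acting at H/3 = 1.833 m above the base.
Overturning moment M_o = P_a × H/3 = 76.36 × 1.833 = 140.0.
Resisting moment M_r = W × 1.73 = 312.8 × 1.73 = 541.1.
FS_overturning = M_r/M_o = 541.1/140.0 = 3.866.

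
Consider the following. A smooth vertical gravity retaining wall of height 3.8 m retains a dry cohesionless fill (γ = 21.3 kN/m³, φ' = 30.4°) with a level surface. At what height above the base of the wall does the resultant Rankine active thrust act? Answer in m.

1.27 m

K_a = 0.3280.
The pressure distribution is triangular, so the resultant acts at H/3 above the base = 3.8/3 = 1.267 m.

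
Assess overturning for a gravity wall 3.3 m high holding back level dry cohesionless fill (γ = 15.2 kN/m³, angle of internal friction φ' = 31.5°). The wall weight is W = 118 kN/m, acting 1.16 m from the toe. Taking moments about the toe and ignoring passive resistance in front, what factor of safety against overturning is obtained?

4.79

K_a = tan²(45° − 31.5°/2) = 0.3136.
P_a = ½K_aγH² = 0.5×0.3136×15.2×3.3² = 25.96 kN/m, acting at H/3 = 1.100 m above the base.
Overturning moment M_o = P_a × H/3 = 25.96 × 1.100 = 28.55.
Resisting moment M_r = W × 1.16 = 118 × 1.16 = 136.9.
FS_overturning = M_r/M_o = 136.9/28.55 = 4.794.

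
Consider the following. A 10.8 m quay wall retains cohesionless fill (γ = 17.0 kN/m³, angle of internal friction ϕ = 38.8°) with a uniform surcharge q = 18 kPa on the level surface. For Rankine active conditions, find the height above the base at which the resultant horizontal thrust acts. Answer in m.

K_a = 0.2296.
Triangular part P₁ = ½K_aγH² = 227.6 at H/3 = 3.600 m; rectangular part P₂ = K_a q H = 44.63 at H/2 = 5.400 m.
ȳ = (P₁·3.600 + P₂·5.400)/(P₁+P₂) = 3.895 m.

3.90 m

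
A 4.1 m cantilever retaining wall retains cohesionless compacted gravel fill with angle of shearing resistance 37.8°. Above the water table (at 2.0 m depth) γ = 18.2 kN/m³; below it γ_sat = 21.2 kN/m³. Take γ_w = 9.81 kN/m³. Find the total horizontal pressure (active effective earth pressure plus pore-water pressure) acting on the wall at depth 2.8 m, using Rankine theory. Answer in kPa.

K_a = (1 − sin φ)/(1 + sin φ) = 0.2400.
γ' = 21.2 − 9.81 = 11.39 kN/m³.
Effective vertical stress at 2.8 m: σ'_v = 18.2×2.0 + 11.39×0.800 = 45.51 kPa.
σ'_h = K_a σ'_v = 0.2400 × 45.51 = 10.92 kPa; u = γ_w × 0.800 = 7.848 kPa.
Total σ_h = 10.92 + 7.848 = 18.77 kPa.

18.8 kPa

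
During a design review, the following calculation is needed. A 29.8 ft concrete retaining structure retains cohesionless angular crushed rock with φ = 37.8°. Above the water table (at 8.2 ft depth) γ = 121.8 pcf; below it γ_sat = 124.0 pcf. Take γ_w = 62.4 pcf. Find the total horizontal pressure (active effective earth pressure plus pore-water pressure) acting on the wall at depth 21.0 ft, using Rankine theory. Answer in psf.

1230 psf

K_a = (1 − sin φ)/(1 + sin φ) = 0.2400.
γ' = 124.0 − 62.4 = 61.60 pcf.
Effective vertical stress at 21.0 ft: σ'_v = 121.8×8.2 + 61.60×12.8 = 1787 psf.
σ'_h = K_a σ'_v = 0.2400 × 1787 = 428.9 psf; u = γ_w × 12.8 = 798.7 psf.
Total σ_h = 428.9 + 798.7 = 1228 psf.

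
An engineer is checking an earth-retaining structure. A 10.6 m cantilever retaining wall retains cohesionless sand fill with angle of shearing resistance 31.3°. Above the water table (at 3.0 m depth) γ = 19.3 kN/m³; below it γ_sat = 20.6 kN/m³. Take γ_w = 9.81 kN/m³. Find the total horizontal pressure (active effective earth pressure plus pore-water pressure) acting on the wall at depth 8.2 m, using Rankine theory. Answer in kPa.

87.1 kPa

K_a = (1 − sin φ)/(1 + sin φ) = 0.3162.
γ' = 20.6 − 9.81 = 10.79 kN/m³.
Effective vertical stress at 8.2 m: σ'_v = 19.3×3.0 + 10.79×5.20 = 114.0 kPa.
σ'_h = K_a σ'_v = 0.3162 × 114.0 = 36.05 kPa; u = γ_w × 5.20 = 51.01 kPa.
Total σ_h = 36.05 + 51.01 = 87.06 kPa.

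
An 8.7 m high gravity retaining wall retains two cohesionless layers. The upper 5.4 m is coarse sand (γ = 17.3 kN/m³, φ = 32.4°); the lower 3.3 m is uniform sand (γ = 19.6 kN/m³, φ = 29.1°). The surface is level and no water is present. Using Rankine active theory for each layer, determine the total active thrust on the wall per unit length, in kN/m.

220 kN/m

K_a1 = tan²(45°−32.4°/2) = 0.3022; K_a2 = tan²(45°−29.1°/2) = 0.3456.
Layer 1: σ at base = K_a1 γ₁ h₁ = 28.23 kPa; P₁ = ½×28.23×5.4 = 76.23.
Layer 2: σ_v at top = γ₁h₁ = 93.42; σ_h top = K_a2×93.42 = 32.29; σ_h base = K_a2×(93.42+19.6×3.3) = 54.64.
P₂ = ½(32.29+54.64)×3.3 = 143.4. Total P_a = 76.23+143.4 = 219.7 kN/m.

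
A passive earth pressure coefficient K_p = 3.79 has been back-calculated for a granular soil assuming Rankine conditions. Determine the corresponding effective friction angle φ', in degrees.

K_p = (1+sin φ)/(1−sin φ) ⇒ sin φ = (K_p − 1)/(K_p + 1) = 0.5825.
φ = arcsin(0.5825) = 35.62°.

35.6°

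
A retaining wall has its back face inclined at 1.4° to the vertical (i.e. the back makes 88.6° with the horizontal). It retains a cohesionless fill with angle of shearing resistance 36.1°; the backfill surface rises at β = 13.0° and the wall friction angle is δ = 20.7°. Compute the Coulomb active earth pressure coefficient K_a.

K_a = sin²(α+φ) / [sin²α · sin(α−δ) · (1 + √{sin(φ+δ)sin(φ−β) / (sin(α−δ)sin(α+β))})²].
With α = 88.6°, φ = 36.1°, δ = 20.7°, β = 13.0°: K_a = 0.2846.

0.285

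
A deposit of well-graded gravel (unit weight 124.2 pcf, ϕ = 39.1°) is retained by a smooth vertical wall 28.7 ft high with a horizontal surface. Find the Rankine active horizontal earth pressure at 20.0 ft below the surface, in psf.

563 psf

K_a = (1 − sin φ)/(1 + sin φ) = 0.2265.
σ_h = K_a γ z = 0.2265 × 124.2 × 20.0 = 562.6 psf.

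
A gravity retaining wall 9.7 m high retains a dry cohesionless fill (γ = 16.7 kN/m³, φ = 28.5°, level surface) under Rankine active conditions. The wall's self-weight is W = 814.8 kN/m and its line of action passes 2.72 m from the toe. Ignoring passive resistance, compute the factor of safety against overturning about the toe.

2.46

K_a = tan²(45° − 28.5°/2) = 0.3540.
P_a = ½K_aγH² = 0.5×0.3540×16.7×9.7² = 278.1 kN/m, acting at H/3 = 3.233 m above the base.
Overturning moment M_o = P_a × H/3 = 278.1 × 3.233 = 899.1.
Resisting moment M_r = W × 2.72 = 814.8 × 2.72 = 2216.
FS_overturning = M_r/M_o = 2216/899.1 = 2.465.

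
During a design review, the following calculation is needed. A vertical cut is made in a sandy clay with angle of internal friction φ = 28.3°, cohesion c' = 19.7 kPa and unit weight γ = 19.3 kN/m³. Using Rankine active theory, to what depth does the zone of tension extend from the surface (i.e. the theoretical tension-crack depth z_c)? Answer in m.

3.42 m

K_a = tan²(45° − 28.3°/2) = 0.3568; √K_a = 0.5973.
The active pressure is zero where K_a γ z = 2c√K_a, so z_c = 2c/(γ√K_a) = 2×19.7/(19.3×0.5973) = 3.418 m.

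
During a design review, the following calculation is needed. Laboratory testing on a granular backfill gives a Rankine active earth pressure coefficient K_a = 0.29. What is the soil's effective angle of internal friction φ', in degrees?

33.4°

K_a = tan²(45° − φ/2) ⇒ 45° − φ/2 = arctan(√0.29) = 28.30°.
φ = 2(45° − 28.30°) = 33.39°.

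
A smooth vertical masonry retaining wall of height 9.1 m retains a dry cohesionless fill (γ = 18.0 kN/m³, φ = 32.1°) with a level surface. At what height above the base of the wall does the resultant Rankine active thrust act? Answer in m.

3.03 m

K_a = 0.3060.
The pressure distribution is triangular, so the resultant acts at H/3 above the base = 9.1/3 = 3.033 m.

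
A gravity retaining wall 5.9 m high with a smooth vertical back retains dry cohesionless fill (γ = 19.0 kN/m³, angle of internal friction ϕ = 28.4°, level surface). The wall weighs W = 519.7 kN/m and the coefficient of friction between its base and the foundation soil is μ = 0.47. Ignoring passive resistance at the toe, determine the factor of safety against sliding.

2.08

K_a = tan²(45° − 28.4°/2) = 0.3554.
P_a = ½K_aγH² = 0.5×0.3554×19.0×5.9² = 117.5 kN/m, acting at H/3 = 1.967 m above the base.
FS_sliding = μW / P_a = 0.47×519.7 / 117.5 = 2.079.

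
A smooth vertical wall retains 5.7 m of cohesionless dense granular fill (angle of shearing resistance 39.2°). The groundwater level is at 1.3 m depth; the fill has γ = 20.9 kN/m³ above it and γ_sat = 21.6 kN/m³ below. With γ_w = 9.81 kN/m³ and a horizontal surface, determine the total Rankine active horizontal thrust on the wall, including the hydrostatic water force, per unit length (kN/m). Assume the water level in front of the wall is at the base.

K_a = tan²(45° − φ/2) = 0.2255.
γ' = 21.6 − 9.81 = 11.79 kN/m³. Depth below WT = 4.4 m.
σ'_h at WT = K_a γ d_w = 6.126 kPa; at base = 6.126 + K_a γ' × 4.4 = 17.82 kPa.
P₁ (0–1.3 m) = ½×6.126×1.3 = 3.982. P₂ (1.3–5.7 m) = ½(6.126+17.82)×4.4 = 52.69.
P_w = ½ γ_w h₂² = 0.5×9.81×4.4² = 94.96. Total = 3.982+52.69+94.96 = 151.6 kN/m.

152 kN/m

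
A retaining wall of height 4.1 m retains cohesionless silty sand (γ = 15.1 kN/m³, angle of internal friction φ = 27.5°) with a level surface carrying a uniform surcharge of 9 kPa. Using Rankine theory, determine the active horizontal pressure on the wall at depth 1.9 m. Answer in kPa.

K_a = (1 − sin φ)/(1 + sin φ) = 0.3682.
σ_v = γz + q = 15.1 × 1.9 + 9 = 37.69 kPa.
σ_h = K_a σ_v = 0.3682 × 37.69 = 13.88 kPa.

13.9 kPa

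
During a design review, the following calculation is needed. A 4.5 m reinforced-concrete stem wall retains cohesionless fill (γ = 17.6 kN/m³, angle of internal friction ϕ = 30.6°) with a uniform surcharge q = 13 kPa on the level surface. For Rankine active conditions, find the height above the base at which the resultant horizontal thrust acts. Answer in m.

1.69 m

K_a = 0.3253.
Triangular part P₁ = ½K_aγH² = 57.98 at H/3 = 1.500 m; rectangular part P₂ = K_a q H = 19.03 at H/2 = 2.250 m.
ȳ = (P₁·1.500 + P₂·2.250)/(P₁+P₂) = 1.685 m.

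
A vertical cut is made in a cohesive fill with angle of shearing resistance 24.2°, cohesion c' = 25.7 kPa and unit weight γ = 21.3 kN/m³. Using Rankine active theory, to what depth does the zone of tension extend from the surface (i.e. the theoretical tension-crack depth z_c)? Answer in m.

3.73 m

K_a = tan²(45° − 24.2°/2) = 0.4185; √K_a = 0.6469.
The active pressure is zero where K_a γ z = 2c√K_a, so z_c = 2c/(γ√K_a) = 2×25.7/(21.3×0.6469) = 3.730 m.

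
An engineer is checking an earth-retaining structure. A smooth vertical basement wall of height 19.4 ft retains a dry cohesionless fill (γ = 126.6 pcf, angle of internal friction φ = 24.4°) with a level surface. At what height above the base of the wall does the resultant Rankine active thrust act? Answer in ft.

K_a = 0.4153.
The pressure distribution is triangular, so the resultant acts at H/3 above the base = 19.4/3 = 6.467 ft.

6.47 ft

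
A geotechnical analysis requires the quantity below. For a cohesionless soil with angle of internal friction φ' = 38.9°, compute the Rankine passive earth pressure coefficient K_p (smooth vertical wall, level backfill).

K_p = (1 + sin φ)/(1 − sin φ) = tan²(45° + 38.9°/2) = 4.376.

4.38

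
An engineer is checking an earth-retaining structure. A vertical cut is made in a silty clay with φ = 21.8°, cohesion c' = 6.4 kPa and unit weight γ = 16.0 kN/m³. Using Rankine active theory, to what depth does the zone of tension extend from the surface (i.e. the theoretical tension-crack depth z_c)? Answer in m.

1.18 m

K_a = tan²(45° − 21.8°/2) = 0.4584; √K_a = 0.6771.
The active pressure is zero where K_a γ z = 2c√K_a, so z_c = 2c/(γ√K_a) = 2×6.4/(16.0×0.6771) = 1.182 m.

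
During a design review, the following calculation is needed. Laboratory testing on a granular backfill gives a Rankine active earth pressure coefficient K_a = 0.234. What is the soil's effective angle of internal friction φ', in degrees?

38.4°

K_a = tan²(45° − φ/2) ⇒ 45° − φ/2 = arctan(√0.234) = 25.81°.
φ = 2(45° − 25.81°) = 38.37°.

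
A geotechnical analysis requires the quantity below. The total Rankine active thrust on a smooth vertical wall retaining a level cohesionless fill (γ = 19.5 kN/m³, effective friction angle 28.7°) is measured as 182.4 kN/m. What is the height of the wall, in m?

K_a = 0.3511. P_a = ½ K_a γ H² ⇒ H = √(2P_a/(K_a γ)).
H = √(2×182.4/(0.3511×19.5)) = 7.299 m.

7.30 m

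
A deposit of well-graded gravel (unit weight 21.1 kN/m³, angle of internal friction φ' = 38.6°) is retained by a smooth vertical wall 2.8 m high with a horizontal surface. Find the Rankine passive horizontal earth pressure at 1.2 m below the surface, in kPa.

K_p = (1 + sin φ)/(1 − sin φ) = 4.317.
σ_h = K_p γ z = 4.317 × 21.1 × 1.2 = 109.3 kPa.

109 kPa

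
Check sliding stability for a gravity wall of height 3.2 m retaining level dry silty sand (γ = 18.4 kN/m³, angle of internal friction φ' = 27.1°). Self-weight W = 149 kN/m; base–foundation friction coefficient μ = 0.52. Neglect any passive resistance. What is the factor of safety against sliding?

K_a = tan²(45° − 27.1°/2) = 0.3741.
P_a = ½K_aγH² = 0.5×0.3741×18.4×3.2² = 35.24 kN/m, acting at H/3 = 1.067 m above the base.
FS_sliding = μW / P_a = 0.52×149 / 35.24 = 2.199.

2.20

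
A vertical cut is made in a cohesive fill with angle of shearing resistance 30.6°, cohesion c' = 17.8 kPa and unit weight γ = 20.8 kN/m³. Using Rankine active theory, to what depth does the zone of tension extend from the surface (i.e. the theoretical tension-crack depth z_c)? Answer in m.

K_a = tan²(45° − 30.6°/2) = 0.3253; √K_a = 0.5704.
The active pressure is zero where K_a γ z = 2c√K_a, so z_c = 2c/(γ√K_a) = 2×17.8/(20.8×0.5704) = 3.001 m.

3.00 m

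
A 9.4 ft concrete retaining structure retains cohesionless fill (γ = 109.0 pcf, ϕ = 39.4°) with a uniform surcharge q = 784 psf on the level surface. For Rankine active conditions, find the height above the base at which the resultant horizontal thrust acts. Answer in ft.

K_a = 0.2234.
Triangular part P₁ = ½K_aγH² = 1076 at H/3 = 3.133 ft; rectangular part P₂ = K_a q H = 1647 at H/2 = 4.700 ft.
ȳ = (P₁·3.133 + P₂·4.700)/(P₁+P₂) = 4.081 ft.

4.08 ft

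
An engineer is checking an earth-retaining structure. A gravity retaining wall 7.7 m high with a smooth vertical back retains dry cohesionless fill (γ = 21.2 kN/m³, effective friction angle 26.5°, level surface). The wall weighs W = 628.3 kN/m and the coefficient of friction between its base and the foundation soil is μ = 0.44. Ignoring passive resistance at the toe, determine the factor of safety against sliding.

1.15

K_a = tan²(45° − 26.5°/2) = 0.3829.
P_a = ½K_aγH² = 0.5×0.3829×21.2×7.7² = 240.7 kN/m, acting at H/3 = 2.567 m above the base.
FS_sliding = μW / P_a = 0.44×628.3 / 240.7 = 1.149.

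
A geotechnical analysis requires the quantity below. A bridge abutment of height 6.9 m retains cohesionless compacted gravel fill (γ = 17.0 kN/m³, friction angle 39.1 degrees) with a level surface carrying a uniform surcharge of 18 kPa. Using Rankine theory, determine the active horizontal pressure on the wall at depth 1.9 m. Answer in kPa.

11.4 kPa

K_a = (1 − sin φ)/(1 + sin φ) = 0.2265.
σ_v = γz + q = 17.0 × 1.9 + 18 = 50.30 kPa.
σ_h = K_a σ_v = 0.2265 × 50.30 = 11.39 kPa.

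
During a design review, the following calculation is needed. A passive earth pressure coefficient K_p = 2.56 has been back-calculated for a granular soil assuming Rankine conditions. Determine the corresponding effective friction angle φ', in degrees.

26.0°

K_p = (1+sin φ)/(1−sin φ) ⇒ sin φ = (K_p − 1)/(K_p + 1) = 0.4382.
φ = arcsin(0.4382) = 25.99°.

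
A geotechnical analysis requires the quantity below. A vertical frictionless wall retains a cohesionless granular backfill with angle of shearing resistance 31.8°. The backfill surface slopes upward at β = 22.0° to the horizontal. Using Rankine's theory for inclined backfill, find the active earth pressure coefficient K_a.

0.398

K_a = cos β · (cos β − √(cos²β − cos²φ)) / (cos β + √(cos²β − cos²φ)).
cos β = 0.9272, cos φ = 0.8499, √(cos²β − cos²φ) = 0.3706.
K_a = 0.9272 × (0.9272 − 0.3706)/(0.9272 + 0.3706) = 0.3976.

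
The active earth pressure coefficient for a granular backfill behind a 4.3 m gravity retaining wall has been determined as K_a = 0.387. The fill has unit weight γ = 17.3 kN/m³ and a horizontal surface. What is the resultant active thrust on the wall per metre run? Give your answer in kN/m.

P = ½ K_a γ H² = 0.5 × 0.387 × 17.3 × 4.3² = 61.90 kN/m.

61.9 kN/m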